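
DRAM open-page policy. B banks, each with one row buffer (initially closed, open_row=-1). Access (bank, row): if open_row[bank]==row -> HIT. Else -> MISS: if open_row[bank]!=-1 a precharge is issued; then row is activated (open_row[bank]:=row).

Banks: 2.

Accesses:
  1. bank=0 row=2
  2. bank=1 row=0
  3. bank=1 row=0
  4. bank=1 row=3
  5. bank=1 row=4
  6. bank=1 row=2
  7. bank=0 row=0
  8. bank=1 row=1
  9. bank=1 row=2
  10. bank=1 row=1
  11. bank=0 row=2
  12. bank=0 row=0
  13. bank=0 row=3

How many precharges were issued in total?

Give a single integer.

Acc 1: bank0 row2 -> MISS (open row2); precharges=0
Acc 2: bank1 row0 -> MISS (open row0); precharges=0
Acc 3: bank1 row0 -> HIT
Acc 4: bank1 row3 -> MISS (open row3); precharges=1
Acc 5: bank1 row4 -> MISS (open row4); precharges=2
Acc 6: bank1 row2 -> MISS (open row2); precharges=3
Acc 7: bank0 row0 -> MISS (open row0); precharges=4
Acc 8: bank1 row1 -> MISS (open row1); precharges=5
Acc 9: bank1 row2 -> MISS (open row2); precharges=6
Acc 10: bank1 row1 -> MISS (open row1); precharges=7
Acc 11: bank0 row2 -> MISS (open row2); precharges=8
Acc 12: bank0 row0 -> MISS (open row0); precharges=9
Acc 13: bank0 row3 -> MISS (open row3); precharges=10

Answer: 10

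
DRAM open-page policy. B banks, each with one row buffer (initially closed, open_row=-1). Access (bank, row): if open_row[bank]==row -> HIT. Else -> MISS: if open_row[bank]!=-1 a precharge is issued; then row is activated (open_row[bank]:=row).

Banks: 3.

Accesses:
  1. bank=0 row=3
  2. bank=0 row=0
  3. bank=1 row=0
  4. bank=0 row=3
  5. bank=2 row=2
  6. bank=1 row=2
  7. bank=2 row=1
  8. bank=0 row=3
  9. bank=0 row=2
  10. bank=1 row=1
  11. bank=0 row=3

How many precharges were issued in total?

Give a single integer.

Answer: 7

Derivation:
Acc 1: bank0 row3 -> MISS (open row3); precharges=0
Acc 2: bank0 row0 -> MISS (open row0); precharges=1
Acc 3: bank1 row0 -> MISS (open row0); precharges=1
Acc 4: bank0 row3 -> MISS (open row3); precharges=2
Acc 5: bank2 row2 -> MISS (open row2); precharges=2
Acc 6: bank1 row2 -> MISS (open row2); precharges=3
Acc 7: bank2 row1 -> MISS (open row1); precharges=4
Acc 8: bank0 row3 -> HIT
Acc 9: bank0 row2 -> MISS (open row2); precharges=5
Acc 10: bank1 row1 -> MISS (open row1); precharges=6
Acc 11: bank0 row3 -> MISS (open row3); precharges=7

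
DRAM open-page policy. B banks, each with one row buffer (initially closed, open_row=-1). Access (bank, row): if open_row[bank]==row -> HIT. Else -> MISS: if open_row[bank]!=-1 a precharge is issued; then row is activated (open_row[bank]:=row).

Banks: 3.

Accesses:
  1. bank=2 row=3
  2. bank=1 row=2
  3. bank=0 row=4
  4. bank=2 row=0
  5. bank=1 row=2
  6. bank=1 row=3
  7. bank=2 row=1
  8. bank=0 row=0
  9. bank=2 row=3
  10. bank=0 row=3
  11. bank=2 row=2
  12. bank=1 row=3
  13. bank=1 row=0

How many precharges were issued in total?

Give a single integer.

Answer: 8

Derivation:
Acc 1: bank2 row3 -> MISS (open row3); precharges=0
Acc 2: bank1 row2 -> MISS (open row2); precharges=0
Acc 3: bank0 row4 -> MISS (open row4); precharges=0
Acc 4: bank2 row0 -> MISS (open row0); precharges=1
Acc 5: bank1 row2 -> HIT
Acc 6: bank1 row3 -> MISS (open row3); precharges=2
Acc 7: bank2 row1 -> MISS (open row1); precharges=3
Acc 8: bank0 row0 -> MISS (open row0); precharges=4
Acc 9: bank2 row3 -> MISS (open row3); precharges=5
Acc 10: bank0 row3 -> MISS (open row3); precharges=6
Acc 11: bank2 row2 -> MISS (open row2); precharges=7
Acc 12: bank1 row3 -> HIT
Acc 13: bank1 row0 -> MISS (open row0); precharges=8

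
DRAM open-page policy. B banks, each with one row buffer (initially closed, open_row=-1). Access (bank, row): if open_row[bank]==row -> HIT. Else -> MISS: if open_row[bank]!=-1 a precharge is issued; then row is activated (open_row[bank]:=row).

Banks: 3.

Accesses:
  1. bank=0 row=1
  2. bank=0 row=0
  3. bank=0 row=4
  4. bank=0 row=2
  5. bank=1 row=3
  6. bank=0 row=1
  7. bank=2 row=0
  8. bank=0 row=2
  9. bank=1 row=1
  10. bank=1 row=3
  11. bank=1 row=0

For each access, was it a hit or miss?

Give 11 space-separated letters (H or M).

Acc 1: bank0 row1 -> MISS (open row1); precharges=0
Acc 2: bank0 row0 -> MISS (open row0); precharges=1
Acc 3: bank0 row4 -> MISS (open row4); precharges=2
Acc 4: bank0 row2 -> MISS (open row2); precharges=3
Acc 5: bank1 row3 -> MISS (open row3); precharges=3
Acc 6: bank0 row1 -> MISS (open row1); precharges=4
Acc 7: bank2 row0 -> MISS (open row0); precharges=4
Acc 8: bank0 row2 -> MISS (open row2); precharges=5
Acc 9: bank1 row1 -> MISS (open row1); precharges=6
Acc 10: bank1 row3 -> MISS (open row3); precharges=7
Acc 11: bank1 row0 -> MISS (open row0); precharges=8

Answer: M M M M M M M M M M M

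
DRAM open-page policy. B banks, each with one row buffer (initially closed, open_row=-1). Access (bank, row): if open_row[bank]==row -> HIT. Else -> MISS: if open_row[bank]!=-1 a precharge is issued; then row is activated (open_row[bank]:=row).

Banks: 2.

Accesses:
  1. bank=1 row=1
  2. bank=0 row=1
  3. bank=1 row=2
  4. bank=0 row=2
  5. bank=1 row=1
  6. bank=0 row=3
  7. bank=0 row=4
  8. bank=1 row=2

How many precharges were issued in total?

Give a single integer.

Acc 1: bank1 row1 -> MISS (open row1); precharges=0
Acc 2: bank0 row1 -> MISS (open row1); precharges=0
Acc 3: bank1 row2 -> MISS (open row2); precharges=1
Acc 4: bank0 row2 -> MISS (open row2); precharges=2
Acc 5: bank1 row1 -> MISS (open row1); precharges=3
Acc 6: bank0 row3 -> MISS (open row3); precharges=4
Acc 7: bank0 row4 -> MISS (open row4); precharges=5
Acc 8: bank1 row2 -> MISS (open row2); precharges=6

Answer: 6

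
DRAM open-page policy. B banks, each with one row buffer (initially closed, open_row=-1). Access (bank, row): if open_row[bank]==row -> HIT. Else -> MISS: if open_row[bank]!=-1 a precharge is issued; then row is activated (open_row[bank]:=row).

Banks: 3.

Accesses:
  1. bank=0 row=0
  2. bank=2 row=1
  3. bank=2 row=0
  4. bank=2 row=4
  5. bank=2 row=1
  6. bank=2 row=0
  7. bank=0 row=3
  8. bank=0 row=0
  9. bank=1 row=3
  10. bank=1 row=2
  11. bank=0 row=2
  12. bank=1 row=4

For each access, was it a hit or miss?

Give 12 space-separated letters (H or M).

Acc 1: bank0 row0 -> MISS (open row0); precharges=0
Acc 2: bank2 row1 -> MISS (open row1); precharges=0
Acc 3: bank2 row0 -> MISS (open row0); precharges=1
Acc 4: bank2 row4 -> MISS (open row4); precharges=2
Acc 5: bank2 row1 -> MISS (open row1); precharges=3
Acc 6: bank2 row0 -> MISS (open row0); precharges=4
Acc 7: bank0 row3 -> MISS (open row3); precharges=5
Acc 8: bank0 row0 -> MISS (open row0); precharges=6
Acc 9: bank1 row3 -> MISS (open row3); precharges=6
Acc 10: bank1 row2 -> MISS (open row2); precharges=7
Acc 11: bank0 row2 -> MISS (open row2); precharges=8
Acc 12: bank1 row4 -> MISS (open row4); precharges=9

Answer: M M M M M M M M M M M M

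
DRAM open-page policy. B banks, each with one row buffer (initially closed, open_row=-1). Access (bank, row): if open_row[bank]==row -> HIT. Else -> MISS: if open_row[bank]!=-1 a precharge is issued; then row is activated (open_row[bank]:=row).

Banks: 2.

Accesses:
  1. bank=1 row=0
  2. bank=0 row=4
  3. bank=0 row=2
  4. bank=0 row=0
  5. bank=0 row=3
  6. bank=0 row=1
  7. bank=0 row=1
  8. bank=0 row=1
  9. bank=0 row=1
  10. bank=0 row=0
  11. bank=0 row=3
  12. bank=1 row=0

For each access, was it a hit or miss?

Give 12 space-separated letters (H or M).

Acc 1: bank1 row0 -> MISS (open row0); precharges=0
Acc 2: bank0 row4 -> MISS (open row4); precharges=0
Acc 3: bank0 row2 -> MISS (open row2); precharges=1
Acc 4: bank0 row0 -> MISS (open row0); precharges=2
Acc 5: bank0 row3 -> MISS (open row3); precharges=3
Acc 6: bank0 row1 -> MISS (open row1); precharges=4
Acc 7: bank0 row1 -> HIT
Acc 8: bank0 row1 -> HIT
Acc 9: bank0 row1 -> HIT
Acc 10: bank0 row0 -> MISS (open row0); precharges=5
Acc 11: bank0 row3 -> MISS (open row3); precharges=6
Acc 12: bank1 row0 -> HIT

Answer: M M M M M M H H H M M H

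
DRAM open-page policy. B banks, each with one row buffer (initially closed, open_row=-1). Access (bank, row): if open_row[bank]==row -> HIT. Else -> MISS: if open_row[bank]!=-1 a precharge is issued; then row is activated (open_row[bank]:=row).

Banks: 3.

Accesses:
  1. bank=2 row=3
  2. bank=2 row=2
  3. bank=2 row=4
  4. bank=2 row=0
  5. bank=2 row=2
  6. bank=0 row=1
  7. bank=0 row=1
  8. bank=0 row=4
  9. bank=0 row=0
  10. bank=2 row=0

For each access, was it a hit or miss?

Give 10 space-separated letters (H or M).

Acc 1: bank2 row3 -> MISS (open row3); precharges=0
Acc 2: bank2 row2 -> MISS (open row2); precharges=1
Acc 3: bank2 row4 -> MISS (open row4); precharges=2
Acc 4: bank2 row0 -> MISS (open row0); precharges=3
Acc 5: bank2 row2 -> MISS (open row2); precharges=4
Acc 6: bank0 row1 -> MISS (open row1); precharges=4
Acc 7: bank0 row1 -> HIT
Acc 8: bank0 row4 -> MISS (open row4); precharges=5
Acc 9: bank0 row0 -> MISS (open row0); precharges=6
Acc 10: bank2 row0 -> MISS (open row0); precharges=7

Answer: M M M M M M H M M M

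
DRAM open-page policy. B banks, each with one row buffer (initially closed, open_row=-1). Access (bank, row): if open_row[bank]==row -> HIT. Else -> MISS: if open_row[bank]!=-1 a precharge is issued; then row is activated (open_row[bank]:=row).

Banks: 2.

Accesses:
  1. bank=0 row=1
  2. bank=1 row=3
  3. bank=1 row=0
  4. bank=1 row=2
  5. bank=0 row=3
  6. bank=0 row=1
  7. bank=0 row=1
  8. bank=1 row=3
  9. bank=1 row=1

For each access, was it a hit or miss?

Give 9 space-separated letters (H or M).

Acc 1: bank0 row1 -> MISS (open row1); precharges=0
Acc 2: bank1 row3 -> MISS (open row3); precharges=0
Acc 3: bank1 row0 -> MISS (open row0); precharges=1
Acc 4: bank1 row2 -> MISS (open row2); precharges=2
Acc 5: bank0 row3 -> MISS (open row3); precharges=3
Acc 6: bank0 row1 -> MISS (open row1); precharges=4
Acc 7: bank0 row1 -> HIT
Acc 8: bank1 row3 -> MISS (open row3); precharges=5
Acc 9: bank1 row1 -> MISS (open row1); precharges=6

Answer: M M M M M M H M M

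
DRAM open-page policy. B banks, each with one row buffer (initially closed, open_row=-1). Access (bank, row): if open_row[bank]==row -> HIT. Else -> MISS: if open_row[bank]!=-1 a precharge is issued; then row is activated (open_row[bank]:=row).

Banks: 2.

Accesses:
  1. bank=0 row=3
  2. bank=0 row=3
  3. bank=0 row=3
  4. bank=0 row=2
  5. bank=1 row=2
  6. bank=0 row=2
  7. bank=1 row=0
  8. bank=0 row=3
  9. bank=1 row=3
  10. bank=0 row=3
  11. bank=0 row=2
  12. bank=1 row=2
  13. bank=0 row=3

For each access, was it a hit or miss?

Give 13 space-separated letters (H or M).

Answer: M H H M M H M M M H M M M

Derivation:
Acc 1: bank0 row3 -> MISS (open row3); precharges=0
Acc 2: bank0 row3 -> HIT
Acc 3: bank0 row3 -> HIT
Acc 4: bank0 row2 -> MISS (open row2); precharges=1
Acc 5: bank1 row2 -> MISS (open row2); precharges=1
Acc 6: bank0 row2 -> HIT
Acc 7: bank1 row0 -> MISS (open row0); precharges=2
Acc 8: bank0 row3 -> MISS (open row3); precharges=3
Acc 9: bank1 row3 -> MISS (open row3); precharges=4
Acc 10: bank0 row3 -> HIT
Acc 11: bank0 row2 -> MISS (open row2); precharges=5
Acc 12: bank1 row2 -> MISS (open row2); precharges=6
Acc 13: bank0 row3 -> MISS (open row3); precharges=7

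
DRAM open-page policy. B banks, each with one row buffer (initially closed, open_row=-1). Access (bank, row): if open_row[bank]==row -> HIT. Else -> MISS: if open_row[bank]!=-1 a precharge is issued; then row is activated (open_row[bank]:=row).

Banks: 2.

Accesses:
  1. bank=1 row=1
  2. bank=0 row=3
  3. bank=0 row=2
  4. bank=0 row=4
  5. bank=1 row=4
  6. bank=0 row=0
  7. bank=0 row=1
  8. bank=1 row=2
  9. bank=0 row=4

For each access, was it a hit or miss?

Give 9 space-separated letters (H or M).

Acc 1: bank1 row1 -> MISS (open row1); precharges=0
Acc 2: bank0 row3 -> MISS (open row3); precharges=0
Acc 3: bank0 row2 -> MISS (open row2); precharges=1
Acc 4: bank0 row4 -> MISS (open row4); precharges=2
Acc 5: bank1 row4 -> MISS (open row4); precharges=3
Acc 6: bank0 row0 -> MISS (open row0); precharges=4
Acc 7: bank0 row1 -> MISS (open row1); precharges=5
Acc 8: bank1 row2 -> MISS (open row2); precharges=6
Acc 9: bank0 row4 -> MISS (open row4); precharges=7

Answer: M M M M M M M M M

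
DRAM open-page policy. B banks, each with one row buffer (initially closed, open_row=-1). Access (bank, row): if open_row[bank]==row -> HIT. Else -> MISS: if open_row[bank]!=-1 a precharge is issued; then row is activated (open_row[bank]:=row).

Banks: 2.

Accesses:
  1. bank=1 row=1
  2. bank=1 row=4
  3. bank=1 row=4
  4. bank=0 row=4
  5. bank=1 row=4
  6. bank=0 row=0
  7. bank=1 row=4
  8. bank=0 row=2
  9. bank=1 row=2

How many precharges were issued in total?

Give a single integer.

Answer: 4

Derivation:
Acc 1: bank1 row1 -> MISS (open row1); precharges=0
Acc 2: bank1 row4 -> MISS (open row4); precharges=1
Acc 3: bank1 row4 -> HIT
Acc 4: bank0 row4 -> MISS (open row4); precharges=1
Acc 5: bank1 row4 -> HIT
Acc 6: bank0 row0 -> MISS (open row0); precharges=2
Acc 7: bank1 row4 -> HIT
Acc 8: bank0 row2 -> MISS (open row2); precharges=3
Acc 9: bank1 row2 -> MISS (open row2); precharges=4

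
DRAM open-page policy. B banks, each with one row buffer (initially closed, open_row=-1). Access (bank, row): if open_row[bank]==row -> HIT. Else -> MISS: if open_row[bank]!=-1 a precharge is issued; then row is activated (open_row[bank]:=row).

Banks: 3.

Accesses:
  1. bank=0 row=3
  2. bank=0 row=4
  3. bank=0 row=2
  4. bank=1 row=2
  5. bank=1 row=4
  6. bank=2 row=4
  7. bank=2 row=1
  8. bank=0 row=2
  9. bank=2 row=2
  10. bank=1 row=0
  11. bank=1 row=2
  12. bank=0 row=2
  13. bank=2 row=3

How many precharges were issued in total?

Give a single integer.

Answer: 8

Derivation:
Acc 1: bank0 row3 -> MISS (open row3); precharges=0
Acc 2: bank0 row4 -> MISS (open row4); precharges=1
Acc 3: bank0 row2 -> MISS (open row2); precharges=2
Acc 4: bank1 row2 -> MISS (open row2); precharges=2
Acc 5: bank1 row4 -> MISS (open row4); precharges=3
Acc 6: bank2 row4 -> MISS (open row4); precharges=3
Acc 7: bank2 row1 -> MISS (open row1); precharges=4
Acc 8: bank0 row2 -> HIT
Acc 9: bank2 row2 -> MISS (open row2); precharges=5
Acc 10: bank1 row0 -> MISS (open row0); precharges=6
Acc 11: bank1 row2 -> MISS (open row2); precharges=7
Acc 12: bank0 row2 -> HIT
Acc 13: bank2 row3 -> MISS (open row3); precharges=8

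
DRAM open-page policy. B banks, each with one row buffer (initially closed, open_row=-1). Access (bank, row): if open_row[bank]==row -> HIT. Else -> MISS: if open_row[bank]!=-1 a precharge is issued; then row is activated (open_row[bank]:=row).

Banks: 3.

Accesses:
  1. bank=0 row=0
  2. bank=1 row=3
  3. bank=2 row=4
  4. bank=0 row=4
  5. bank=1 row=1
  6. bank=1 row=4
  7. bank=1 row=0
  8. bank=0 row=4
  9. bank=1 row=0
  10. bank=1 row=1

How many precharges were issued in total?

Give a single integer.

Acc 1: bank0 row0 -> MISS (open row0); precharges=0
Acc 2: bank1 row3 -> MISS (open row3); precharges=0
Acc 3: bank2 row4 -> MISS (open row4); precharges=0
Acc 4: bank0 row4 -> MISS (open row4); precharges=1
Acc 5: bank1 row1 -> MISS (open row1); precharges=2
Acc 6: bank1 row4 -> MISS (open row4); precharges=3
Acc 7: bank1 row0 -> MISS (open row0); precharges=4
Acc 8: bank0 row4 -> HIT
Acc 9: bank1 row0 -> HIT
Acc 10: bank1 row1 -> MISS (open row1); precharges=5

Answer: 5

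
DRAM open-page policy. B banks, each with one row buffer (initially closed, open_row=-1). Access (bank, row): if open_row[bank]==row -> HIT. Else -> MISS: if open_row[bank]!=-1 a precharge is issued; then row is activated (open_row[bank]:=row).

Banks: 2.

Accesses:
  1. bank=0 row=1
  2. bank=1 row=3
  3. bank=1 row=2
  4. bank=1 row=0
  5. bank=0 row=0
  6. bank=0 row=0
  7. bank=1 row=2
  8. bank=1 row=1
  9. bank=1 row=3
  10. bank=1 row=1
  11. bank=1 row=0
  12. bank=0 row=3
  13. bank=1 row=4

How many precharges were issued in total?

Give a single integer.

Acc 1: bank0 row1 -> MISS (open row1); precharges=0
Acc 2: bank1 row3 -> MISS (open row3); precharges=0
Acc 3: bank1 row2 -> MISS (open row2); precharges=1
Acc 4: bank1 row0 -> MISS (open row0); precharges=2
Acc 5: bank0 row0 -> MISS (open row0); precharges=3
Acc 6: bank0 row0 -> HIT
Acc 7: bank1 row2 -> MISS (open row2); precharges=4
Acc 8: bank1 row1 -> MISS (open row1); precharges=5
Acc 9: bank1 row3 -> MISS (open row3); precharges=6
Acc 10: bank1 row1 -> MISS (open row1); precharges=7
Acc 11: bank1 row0 -> MISS (open row0); precharges=8
Acc 12: bank0 row3 -> MISS (open row3); precharges=9
Acc 13: bank1 row4 -> MISS (open row4); precharges=10

Answer: 10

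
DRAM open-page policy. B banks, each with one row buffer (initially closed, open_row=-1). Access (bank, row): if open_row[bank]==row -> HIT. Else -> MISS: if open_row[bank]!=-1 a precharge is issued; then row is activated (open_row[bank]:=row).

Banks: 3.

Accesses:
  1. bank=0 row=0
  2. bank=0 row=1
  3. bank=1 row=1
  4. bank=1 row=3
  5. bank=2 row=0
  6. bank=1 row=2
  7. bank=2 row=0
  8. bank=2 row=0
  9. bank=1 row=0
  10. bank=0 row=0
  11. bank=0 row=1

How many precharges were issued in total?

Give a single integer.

Acc 1: bank0 row0 -> MISS (open row0); precharges=0
Acc 2: bank0 row1 -> MISS (open row1); precharges=1
Acc 3: bank1 row1 -> MISS (open row1); precharges=1
Acc 4: bank1 row3 -> MISS (open row3); precharges=2
Acc 5: bank2 row0 -> MISS (open row0); precharges=2
Acc 6: bank1 row2 -> MISS (open row2); precharges=3
Acc 7: bank2 row0 -> HIT
Acc 8: bank2 row0 -> HIT
Acc 9: bank1 row0 -> MISS (open row0); precharges=4
Acc 10: bank0 row0 -> MISS (open row0); precharges=5
Acc 11: bank0 row1 -> MISS (open row1); precharges=6

Answer: 6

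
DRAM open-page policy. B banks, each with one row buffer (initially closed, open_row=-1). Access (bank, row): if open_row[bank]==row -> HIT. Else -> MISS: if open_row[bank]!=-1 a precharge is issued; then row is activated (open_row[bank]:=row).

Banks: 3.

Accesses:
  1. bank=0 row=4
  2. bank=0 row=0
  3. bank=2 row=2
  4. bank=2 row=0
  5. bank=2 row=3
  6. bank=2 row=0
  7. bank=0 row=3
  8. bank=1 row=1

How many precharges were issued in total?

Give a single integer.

Acc 1: bank0 row4 -> MISS (open row4); precharges=0
Acc 2: bank0 row0 -> MISS (open row0); precharges=1
Acc 3: bank2 row2 -> MISS (open row2); precharges=1
Acc 4: bank2 row0 -> MISS (open row0); precharges=2
Acc 5: bank2 row3 -> MISS (open row3); precharges=3
Acc 6: bank2 row0 -> MISS (open row0); precharges=4
Acc 7: bank0 row3 -> MISS (open row3); precharges=5
Acc 8: bank1 row1 -> MISS (open row1); precharges=5

Answer: 5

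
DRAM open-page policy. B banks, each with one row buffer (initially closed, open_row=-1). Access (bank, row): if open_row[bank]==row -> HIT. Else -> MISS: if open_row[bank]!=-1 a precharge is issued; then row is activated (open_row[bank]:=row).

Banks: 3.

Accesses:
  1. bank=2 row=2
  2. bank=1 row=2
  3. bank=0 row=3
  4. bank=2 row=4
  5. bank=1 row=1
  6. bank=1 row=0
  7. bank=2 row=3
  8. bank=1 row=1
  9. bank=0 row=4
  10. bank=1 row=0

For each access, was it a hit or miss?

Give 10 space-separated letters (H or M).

Acc 1: bank2 row2 -> MISS (open row2); precharges=0
Acc 2: bank1 row2 -> MISS (open row2); precharges=0
Acc 3: bank0 row3 -> MISS (open row3); precharges=0
Acc 4: bank2 row4 -> MISS (open row4); precharges=1
Acc 5: bank1 row1 -> MISS (open row1); precharges=2
Acc 6: bank1 row0 -> MISS (open row0); precharges=3
Acc 7: bank2 row3 -> MISS (open row3); precharges=4
Acc 8: bank1 row1 -> MISS (open row1); precharges=5
Acc 9: bank0 row4 -> MISS (open row4); precharges=6
Acc 10: bank1 row0 -> MISS (open row0); precharges=7

Answer: M M M M M M M M M M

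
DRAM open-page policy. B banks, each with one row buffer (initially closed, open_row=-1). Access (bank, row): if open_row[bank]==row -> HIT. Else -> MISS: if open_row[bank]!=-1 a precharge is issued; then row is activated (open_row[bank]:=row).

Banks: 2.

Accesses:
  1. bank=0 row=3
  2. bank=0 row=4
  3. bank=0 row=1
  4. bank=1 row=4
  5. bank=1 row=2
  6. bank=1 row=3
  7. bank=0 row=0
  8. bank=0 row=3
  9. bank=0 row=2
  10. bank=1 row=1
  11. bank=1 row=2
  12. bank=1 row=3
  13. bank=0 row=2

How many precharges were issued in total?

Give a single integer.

Answer: 10

Derivation:
Acc 1: bank0 row3 -> MISS (open row3); precharges=0
Acc 2: bank0 row4 -> MISS (open row4); precharges=1
Acc 3: bank0 row1 -> MISS (open row1); precharges=2
Acc 4: bank1 row4 -> MISS (open row4); precharges=2
Acc 5: bank1 row2 -> MISS (open row2); precharges=3
Acc 6: bank1 row3 -> MISS (open row3); precharges=4
Acc 7: bank0 row0 -> MISS (open row0); precharges=5
Acc 8: bank0 row3 -> MISS (open row3); precharges=6
Acc 9: bank0 row2 -> MISS (open row2); precharges=7
Acc 10: bank1 row1 -> MISS (open row1); precharges=8
Acc 11: bank1 row2 -> MISS (open row2); precharges=9
Acc 12: bank1 row3 -> MISS (open row3); precharges=10
Acc 13: bank0 row2 -> HIT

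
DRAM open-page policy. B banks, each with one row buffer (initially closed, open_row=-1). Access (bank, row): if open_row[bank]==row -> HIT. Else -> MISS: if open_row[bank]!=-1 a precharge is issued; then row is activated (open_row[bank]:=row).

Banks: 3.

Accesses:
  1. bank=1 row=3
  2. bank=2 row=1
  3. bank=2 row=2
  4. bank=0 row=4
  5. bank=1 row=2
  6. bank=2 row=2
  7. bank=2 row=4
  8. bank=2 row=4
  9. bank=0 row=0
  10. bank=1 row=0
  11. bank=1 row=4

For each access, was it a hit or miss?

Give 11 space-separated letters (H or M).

Answer: M M M M M H M H M M M

Derivation:
Acc 1: bank1 row3 -> MISS (open row3); precharges=0
Acc 2: bank2 row1 -> MISS (open row1); precharges=0
Acc 3: bank2 row2 -> MISS (open row2); precharges=1
Acc 4: bank0 row4 -> MISS (open row4); precharges=1
Acc 5: bank1 row2 -> MISS (open row2); precharges=2
Acc 6: bank2 row2 -> HIT
Acc 7: bank2 row4 -> MISS (open row4); precharges=3
Acc 8: bank2 row4 -> HIT
Acc 9: bank0 row0 -> MISS (open row0); precharges=4
Acc 10: bank1 row0 -> MISS (open row0); precharges=5
Acc 11: bank1 row4 -> MISS (open row4); precharges=6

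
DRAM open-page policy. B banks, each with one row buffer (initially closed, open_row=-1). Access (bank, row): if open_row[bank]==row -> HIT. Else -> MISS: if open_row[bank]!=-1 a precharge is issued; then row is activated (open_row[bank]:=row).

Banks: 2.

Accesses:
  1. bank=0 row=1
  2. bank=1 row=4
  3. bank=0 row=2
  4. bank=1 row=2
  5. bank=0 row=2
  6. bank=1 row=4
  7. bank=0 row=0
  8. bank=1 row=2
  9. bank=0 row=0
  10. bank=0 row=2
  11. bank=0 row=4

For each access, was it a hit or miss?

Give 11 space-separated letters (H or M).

Answer: M M M M H M M M H M M

Derivation:
Acc 1: bank0 row1 -> MISS (open row1); precharges=0
Acc 2: bank1 row4 -> MISS (open row4); precharges=0
Acc 3: bank0 row2 -> MISS (open row2); precharges=1
Acc 4: bank1 row2 -> MISS (open row2); precharges=2
Acc 5: bank0 row2 -> HIT
Acc 6: bank1 row4 -> MISS (open row4); precharges=3
Acc 7: bank0 row0 -> MISS (open row0); precharges=4
Acc 8: bank1 row2 -> MISS (open row2); precharges=5
Acc 9: bank0 row0 -> HIT
Acc 10: bank0 row2 -> MISS (open row2); precharges=6
Acc 11: bank0 row4 -> MISS (open row4); precharges=7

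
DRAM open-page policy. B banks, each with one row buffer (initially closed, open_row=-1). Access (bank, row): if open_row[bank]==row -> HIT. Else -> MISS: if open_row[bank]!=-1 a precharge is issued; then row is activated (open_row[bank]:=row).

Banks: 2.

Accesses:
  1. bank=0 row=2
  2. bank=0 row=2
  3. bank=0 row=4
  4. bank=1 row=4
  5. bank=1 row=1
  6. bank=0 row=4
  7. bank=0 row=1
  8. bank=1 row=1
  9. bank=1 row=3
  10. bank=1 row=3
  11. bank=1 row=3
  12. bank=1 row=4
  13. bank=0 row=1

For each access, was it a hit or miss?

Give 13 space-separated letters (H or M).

Answer: M H M M M H M H M H H M H

Derivation:
Acc 1: bank0 row2 -> MISS (open row2); precharges=0
Acc 2: bank0 row2 -> HIT
Acc 3: bank0 row4 -> MISS (open row4); precharges=1
Acc 4: bank1 row4 -> MISS (open row4); precharges=1
Acc 5: bank1 row1 -> MISS (open row1); precharges=2
Acc 6: bank0 row4 -> HIT
Acc 7: bank0 row1 -> MISS (open row1); precharges=3
Acc 8: bank1 row1 -> HIT
Acc 9: bank1 row3 -> MISS (open row3); precharges=4
Acc 10: bank1 row3 -> HIT
Acc 11: bank1 row3 -> HIT
Acc 12: bank1 row4 -> MISS (open row4); precharges=5
Acc 13: bank0 row1 -> HIT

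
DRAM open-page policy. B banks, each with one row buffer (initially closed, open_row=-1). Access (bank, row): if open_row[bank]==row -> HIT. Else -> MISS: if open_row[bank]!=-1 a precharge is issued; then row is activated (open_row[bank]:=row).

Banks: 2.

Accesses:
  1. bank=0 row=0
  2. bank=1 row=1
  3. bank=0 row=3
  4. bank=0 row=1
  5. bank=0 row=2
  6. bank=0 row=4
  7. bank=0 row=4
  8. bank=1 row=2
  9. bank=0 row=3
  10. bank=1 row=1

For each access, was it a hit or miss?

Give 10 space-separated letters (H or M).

Answer: M M M M M M H M M M

Derivation:
Acc 1: bank0 row0 -> MISS (open row0); precharges=0
Acc 2: bank1 row1 -> MISS (open row1); precharges=0
Acc 3: bank0 row3 -> MISS (open row3); precharges=1
Acc 4: bank0 row1 -> MISS (open row1); precharges=2
Acc 5: bank0 row2 -> MISS (open row2); precharges=3
Acc 6: bank0 row4 -> MISS (open row4); precharges=4
Acc 7: bank0 row4 -> HIT
Acc 8: bank1 row2 -> MISS (open row2); precharges=5
Acc 9: bank0 row3 -> MISS (open row3); precharges=6
Acc 10: bank1 row1 -> MISS (open row1); precharges=7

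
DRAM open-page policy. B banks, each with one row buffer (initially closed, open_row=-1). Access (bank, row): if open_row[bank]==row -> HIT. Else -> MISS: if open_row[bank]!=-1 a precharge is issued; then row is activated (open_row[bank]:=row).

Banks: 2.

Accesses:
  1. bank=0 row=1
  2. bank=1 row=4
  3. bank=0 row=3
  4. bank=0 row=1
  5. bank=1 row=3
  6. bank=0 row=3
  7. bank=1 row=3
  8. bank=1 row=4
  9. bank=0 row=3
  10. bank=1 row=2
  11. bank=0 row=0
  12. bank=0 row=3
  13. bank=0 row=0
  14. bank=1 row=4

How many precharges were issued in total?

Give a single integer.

Acc 1: bank0 row1 -> MISS (open row1); precharges=0
Acc 2: bank1 row4 -> MISS (open row4); precharges=0
Acc 3: bank0 row3 -> MISS (open row3); precharges=1
Acc 4: bank0 row1 -> MISS (open row1); precharges=2
Acc 5: bank1 row3 -> MISS (open row3); precharges=3
Acc 6: bank0 row3 -> MISS (open row3); precharges=4
Acc 7: bank1 row3 -> HIT
Acc 8: bank1 row4 -> MISS (open row4); precharges=5
Acc 9: bank0 row3 -> HIT
Acc 10: bank1 row2 -> MISS (open row2); precharges=6
Acc 11: bank0 row0 -> MISS (open row0); precharges=7
Acc 12: bank0 row3 -> MISS (open row3); precharges=8
Acc 13: bank0 row0 -> MISS (open row0); precharges=9
Acc 14: bank1 row4 -> MISS (open row4); precharges=10

Answer: 10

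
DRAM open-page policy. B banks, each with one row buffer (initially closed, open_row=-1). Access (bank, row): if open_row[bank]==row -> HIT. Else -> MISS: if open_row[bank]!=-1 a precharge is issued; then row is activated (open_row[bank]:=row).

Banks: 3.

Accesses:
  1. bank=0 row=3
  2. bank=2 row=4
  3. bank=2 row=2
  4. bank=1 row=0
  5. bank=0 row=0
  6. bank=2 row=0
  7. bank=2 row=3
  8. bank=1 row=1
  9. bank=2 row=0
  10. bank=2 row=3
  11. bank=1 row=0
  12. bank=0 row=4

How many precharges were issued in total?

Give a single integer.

Acc 1: bank0 row3 -> MISS (open row3); precharges=0
Acc 2: bank2 row4 -> MISS (open row4); precharges=0
Acc 3: bank2 row2 -> MISS (open row2); precharges=1
Acc 4: bank1 row0 -> MISS (open row0); precharges=1
Acc 5: bank0 row0 -> MISS (open row0); precharges=2
Acc 6: bank2 row0 -> MISS (open row0); precharges=3
Acc 7: bank2 row3 -> MISS (open row3); precharges=4
Acc 8: bank1 row1 -> MISS (open row1); precharges=5
Acc 9: bank2 row0 -> MISS (open row0); precharges=6
Acc 10: bank2 row3 -> MISS (open row3); precharges=7
Acc 11: bank1 row0 -> MISS (open row0); precharges=8
Acc 12: bank0 row4 -> MISS (open row4); precharges=9

Answer: 9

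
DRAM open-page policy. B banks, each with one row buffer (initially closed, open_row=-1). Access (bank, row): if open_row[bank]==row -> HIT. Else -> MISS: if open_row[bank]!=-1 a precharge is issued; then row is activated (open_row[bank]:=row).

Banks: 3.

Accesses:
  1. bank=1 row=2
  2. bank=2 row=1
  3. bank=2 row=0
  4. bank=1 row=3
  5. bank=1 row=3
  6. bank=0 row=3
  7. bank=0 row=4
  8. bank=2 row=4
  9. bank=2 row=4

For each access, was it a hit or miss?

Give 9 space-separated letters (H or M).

Answer: M M M M H M M M H

Derivation:
Acc 1: bank1 row2 -> MISS (open row2); precharges=0
Acc 2: bank2 row1 -> MISS (open row1); precharges=0
Acc 3: bank2 row0 -> MISS (open row0); precharges=1
Acc 4: bank1 row3 -> MISS (open row3); precharges=2
Acc 5: bank1 row3 -> HIT
Acc 6: bank0 row3 -> MISS (open row3); precharges=2
Acc 7: bank0 row4 -> MISS (open row4); precharges=3
Acc 8: bank2 row4 -> MISS (open row4); precharges=4
Acc 9: bank2 row4 -> HIT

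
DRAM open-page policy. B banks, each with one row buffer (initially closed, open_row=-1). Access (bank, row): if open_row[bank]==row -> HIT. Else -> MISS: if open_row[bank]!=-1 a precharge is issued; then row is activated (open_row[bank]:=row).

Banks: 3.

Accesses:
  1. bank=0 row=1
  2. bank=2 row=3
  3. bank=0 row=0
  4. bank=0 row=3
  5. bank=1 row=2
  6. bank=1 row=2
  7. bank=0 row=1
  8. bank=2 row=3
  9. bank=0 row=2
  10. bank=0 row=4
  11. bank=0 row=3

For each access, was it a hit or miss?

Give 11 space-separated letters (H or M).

Answer: M M M M M H M H M M M

Derivation:
Acc 1: bank0 row1 -> MISS (open row1); precharges=0
Acc 2: bank2 row3 -> MISS (open row3); precharges=0
Acc 3: bank0 row0 -> MISS (open row0); precharges=1
Acc 4: bank0 row3 -> MISS (open row3); precharges=2
Acc 5: bank1 row2 -> MISS (open row2); precharges=2
Acc 6: bank1 row2 -> HIT
Acc 7: bank0 row1 -> MISS (open row1); precharges=3
Acc 8: bank2 row3 -> HIT
Acc 9: bank0 row2 -> MISS (open row2); precharges=4
Acc 10: bank0 row4 -> MISS (open row4); precharges=5
Acc 11: bank0 row3 -> MISS (open row3); precharges=6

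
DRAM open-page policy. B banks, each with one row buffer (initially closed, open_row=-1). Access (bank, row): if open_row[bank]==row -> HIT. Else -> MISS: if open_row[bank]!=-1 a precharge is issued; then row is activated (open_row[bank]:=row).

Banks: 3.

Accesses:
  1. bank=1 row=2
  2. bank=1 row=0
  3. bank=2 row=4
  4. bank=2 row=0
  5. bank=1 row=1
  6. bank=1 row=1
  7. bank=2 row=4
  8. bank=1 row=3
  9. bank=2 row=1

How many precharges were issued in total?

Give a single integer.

Answer: 6

Derivation:
Acc 1: bank1 row2 -> MISS (open row2); precharges=0
Acc 2: bank1 row0 -> MISS (open row0); precharges=1
Acc 3: bank2 row4 -> MISS (open row4); precharges=1
Acc 4: bank2 row0 -> MISS (open row0); precharges=2
Acc 5: bank1 row1 -> MISS (open row1); precharges=3
Acc 6: bank1 row1 -> HIT
Acc 7: bank2 row4 -> MISS (open row4); precharges=4
Acc 8: bank1 row3 -> MISS (open row3); precharges=5
Acc 9: bank2 row1 -> MISS (open row1); precharges=6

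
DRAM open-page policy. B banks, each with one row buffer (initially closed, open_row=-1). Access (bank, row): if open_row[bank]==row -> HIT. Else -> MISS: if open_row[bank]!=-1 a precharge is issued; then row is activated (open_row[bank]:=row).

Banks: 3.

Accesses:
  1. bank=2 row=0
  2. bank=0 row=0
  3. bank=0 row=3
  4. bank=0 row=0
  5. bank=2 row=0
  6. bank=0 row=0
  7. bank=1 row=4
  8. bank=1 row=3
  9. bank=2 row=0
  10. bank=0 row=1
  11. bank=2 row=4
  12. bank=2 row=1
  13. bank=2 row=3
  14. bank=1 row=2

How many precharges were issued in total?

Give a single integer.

Answer: 8

Derivation:
Acc 1: bank2 row0 -> MISS (open row0); precharges=0
Acc 2: bank0 row0 -> MISS (open row0); precharges=0
Acc 3: bank0 row3 -> MISS (open row3); precharges=1
Acc 4: bank0 row0 -> MISS (open row0); precharges=2
Acc 5: bank2 row0 -> HIT
Acc 6: bank0 row0 -> HIT
Acc 7: bank1 row4 -> MISS (open row4); precharges=2
Acc 8: bank1 row3 -> MISS (open row3); precharges=3
Acc 9: bank2 row0 -> HIT
Acc 10: bank0 row1 -> MISS (open row1); precharges=4
Acc 11: bank2 row4 -> MISS (open row4); precharges=5
Acc 12: bank2 row1 -> MISS (open row1); precharges=6
Acc 13: bank2 row3 -> MISS (open row3); precharges=7
Acc 14: bank1 row2 -> MISS (open row2); precharges=8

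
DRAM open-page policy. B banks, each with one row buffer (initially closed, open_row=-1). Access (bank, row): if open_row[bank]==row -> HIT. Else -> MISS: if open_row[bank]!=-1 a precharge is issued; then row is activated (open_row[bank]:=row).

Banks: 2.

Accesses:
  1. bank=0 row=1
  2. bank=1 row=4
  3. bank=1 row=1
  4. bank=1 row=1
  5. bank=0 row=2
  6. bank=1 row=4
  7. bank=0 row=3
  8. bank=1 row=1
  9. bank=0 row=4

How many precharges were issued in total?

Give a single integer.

Answer: 6

Derivation:
Acc 1: bank0 row1 -> MISS (open row1); precharges=0
Acc 2: bank1 row4 -> MISS (open row4); precharges=0
Acc 3: bank1 row1 -> MISS (open row1); precharges=1
Acc 4: bank1 row1 -> HIT
Acc 5: bank0 row2 -> MISS (open row2); precharges=2
Acc 6: bank1 row4 -> MISS (open row4); precharges=3
Acc 7: bank0 row3 -> MISS (open row3); precharges=4
Acc 8: bank1 row1 -> MISS (open row1); precharges=5
Acc 9: bank0 row4 -> MISS (open row4); precharges=6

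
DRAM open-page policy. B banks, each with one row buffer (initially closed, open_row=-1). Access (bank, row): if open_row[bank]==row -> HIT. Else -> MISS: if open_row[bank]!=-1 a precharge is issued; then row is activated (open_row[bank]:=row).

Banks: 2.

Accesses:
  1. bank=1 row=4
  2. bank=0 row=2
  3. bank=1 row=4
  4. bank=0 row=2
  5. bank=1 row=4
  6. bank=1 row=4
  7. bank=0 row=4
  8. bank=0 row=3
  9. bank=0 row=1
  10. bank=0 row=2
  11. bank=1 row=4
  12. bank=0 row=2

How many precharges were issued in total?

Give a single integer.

Answer: 4

Derivation:
Acc 1: bank1 row4 -> MISS (open row4); precharges=0
Acc 2: bank0 row2 -> MISS (open row2); precharges=0
Acc 3: bank1 row4 -> HIT
Acc 4: bank0 row2 -> HIT
Acc 5: bank1 row4 -> HIT
Acc 6: bank1 row4 -> HIT
Acc 7: bank0 row4 -> MISS (open row4); precharges=1
Acc 8: bank0 row3 -> MISS (open row3); precharges=2
Acc 9: bank0 row1 -> MISS (open row1); precharges=3
Acc 10: bank0 row2 -> MISS (open row2); precharges=4
Acc 11: bank1 row4 -> HIT
Acc 12: bank0 row2 -> HIT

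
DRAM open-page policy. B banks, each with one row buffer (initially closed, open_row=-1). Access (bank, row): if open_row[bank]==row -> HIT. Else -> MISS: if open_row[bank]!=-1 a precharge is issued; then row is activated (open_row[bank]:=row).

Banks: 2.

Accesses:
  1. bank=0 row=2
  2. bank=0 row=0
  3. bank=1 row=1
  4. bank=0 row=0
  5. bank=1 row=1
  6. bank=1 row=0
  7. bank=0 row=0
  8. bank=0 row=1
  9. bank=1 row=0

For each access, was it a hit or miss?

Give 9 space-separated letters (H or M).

Answer: M M M H H M H M H

Derivation:
Acc 1: bank0 row2 -> MISS (open row2); precharges=0
Acc 2: bank0 row0 -> MISS (open row0); precharges=1
Acc 3: bank1 row1 -> MISS (open row1); precharges=1
Acc 4: bank0 row0 -> HIT
Acc 5: bank1 row1 -> HIT
Acc 6: bank1 row0 -> MISS (open row0); precharges=2
Acc 7: bank0 row0 -> HIT
Acc 8: bank0 row1 -> MISS (open row1); precharges=3
Acc 9: bank1 row0 -> HIT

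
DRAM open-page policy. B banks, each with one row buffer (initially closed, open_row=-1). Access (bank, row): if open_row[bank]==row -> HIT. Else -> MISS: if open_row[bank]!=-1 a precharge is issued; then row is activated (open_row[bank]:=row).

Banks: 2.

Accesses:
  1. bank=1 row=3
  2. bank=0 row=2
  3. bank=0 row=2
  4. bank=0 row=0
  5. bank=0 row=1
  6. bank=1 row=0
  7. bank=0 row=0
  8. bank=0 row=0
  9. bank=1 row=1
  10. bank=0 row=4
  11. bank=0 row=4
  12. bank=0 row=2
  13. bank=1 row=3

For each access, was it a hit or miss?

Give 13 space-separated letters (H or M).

Answer: M M H M M M M H M M H M M

Derivation:
Acc 1: bank1 row3 -> MISS (open row3); precharges=0
Acc 2: bank0 row2 -> MISS (open row2); precharges=0
Acc 3: bank0 row2 -> HIT
Acc 4: bank0 row0 -> MISS (open row0); precharges=1
Acc 5: bank0 row1 -> MISS (open row1); precharges=2
Acc 6: bank1 row0 -> MISS (open row0); precharges=3
Acc 7: bank0 row0 -> MISS (open row0); precharges=4
Acc 8: bank0 row0 -> HIT
Acc 9: bank1 row1 -> MISS (open row1); precharges=5
Acc 10: bank0 row4 -> MISS (open row4); precharges=6
Acc 11: bank0 row4 -> HIT
Acc 12: bank0 row2 -> MISS (open row2); precharges=7
Acc 13: bank1 row3 -> MISS (open row3); precharges=8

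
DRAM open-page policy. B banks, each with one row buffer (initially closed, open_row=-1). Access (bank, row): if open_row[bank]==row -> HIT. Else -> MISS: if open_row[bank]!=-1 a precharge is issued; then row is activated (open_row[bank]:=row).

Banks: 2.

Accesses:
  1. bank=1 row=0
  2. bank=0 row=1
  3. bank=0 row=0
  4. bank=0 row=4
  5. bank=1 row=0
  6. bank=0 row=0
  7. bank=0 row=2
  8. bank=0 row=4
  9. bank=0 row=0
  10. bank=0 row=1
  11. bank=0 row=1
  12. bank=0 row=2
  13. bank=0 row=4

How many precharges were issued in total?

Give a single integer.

Answer: 9

Derivation:
Acc 1: bank1 row0 -> MISS (open row0); precharges=0
Acc 2: bank0 row1 -> MISS (open row1); precharges=0
Acc 3: bank0 row0 -> MISS (open row0); precharges=1
Acc 4: bank0 row4 -> MISS (open row4); precharges=2
Acc 5: bank1 row0 -> HIT
Acc 6: bank0 row0 -> MISS (open row0); precharges=3
Acc 7: bank0 row2 -> MISS (open row2); precharges=4
Acc 8: bank0 row4 -> MISS (open row4); precharges=5
Acc 9: bank0 row0 -> MISS (open row0); precharges=6
Acc 10: bank0 row1 -> MISS (open row1); precharges=7
Acc 11: bank0 row1 -> HIT
Acc 12: bank0 row2 -> MISS (open row2); precharges=8
Acc 13: bank0 row4 -> MISS (open row4); precharges=9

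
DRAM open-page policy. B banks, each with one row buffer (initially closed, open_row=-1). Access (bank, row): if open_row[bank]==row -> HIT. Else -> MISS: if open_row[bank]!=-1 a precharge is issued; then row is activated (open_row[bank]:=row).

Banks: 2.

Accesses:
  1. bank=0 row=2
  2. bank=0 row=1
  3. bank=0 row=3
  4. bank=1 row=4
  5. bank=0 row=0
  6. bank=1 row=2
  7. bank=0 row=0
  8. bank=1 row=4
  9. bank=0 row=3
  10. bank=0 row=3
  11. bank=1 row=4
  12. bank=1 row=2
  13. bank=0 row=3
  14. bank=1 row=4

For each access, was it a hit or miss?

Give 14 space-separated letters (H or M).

Acc 1: bank0 row2 -> MISS (open row2); precharges=0
Acc 2: bank0 row1 -> MISS (open row1); precharges=1
Acc 3: bank0 row3 -> MISS (open row3); precharges=2
Acc 4: bank1 row4 -> MISS (open row4); precharges=2
Acc 5: bank0 row0 -> MISS (open row0); precharges=3
Acc 6: bank1 row2 -> MISS (open row2); precharges=4
Acc 7: bank0 row0 -> HIT
Acc 8: bank1 row4 -> MISS (open row4); precharges=5
Acc 9: bank0 row3 -> MISS (open row3); precharges=6
Acc 10: bank0 row3 -> HIT
Acc 11: bank1 row4 -> HIT
Acc 12: bank1 row2 -> MISS (open row2); precharges=7
Acc 13: bank0 row3 -> HIT
Acc 14: bank1 row4 -> MISS (open row4); precharges=8

Answer: M M M M M M H M M H H M H M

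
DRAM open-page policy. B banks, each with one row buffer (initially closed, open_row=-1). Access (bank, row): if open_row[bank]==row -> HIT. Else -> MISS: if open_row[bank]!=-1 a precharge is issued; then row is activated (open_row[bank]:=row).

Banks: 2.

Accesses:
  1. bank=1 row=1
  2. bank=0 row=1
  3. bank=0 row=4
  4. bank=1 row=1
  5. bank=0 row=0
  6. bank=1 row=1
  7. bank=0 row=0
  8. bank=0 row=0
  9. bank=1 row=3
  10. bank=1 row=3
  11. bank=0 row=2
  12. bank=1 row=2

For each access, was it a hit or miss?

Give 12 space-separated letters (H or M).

Acc 1: bank1 row1 -> MISS (open row1); precharges=0
Acc 2: bank0 row1 -> MISS (open row1); precharges=0
Acc 3: bank0 row4 -> MISS (open row4); precharges=1
Acc 4: bank1 row1 -> HIT
Acc 5: bank0 row0 -> MISS (open row0); precharges=2
Acc 6: bank1 row1 -> HIT
Acc 7: bank0 row0 -> HIT
Acc 8: bank0 row0 -> HIT
Acc 9: bank1 row3 -> MISS (open row3); precharges=3
Acc 10: bank1 row3 -> HIT
Acc 11: bank0 row2 -> MISS (open row2); precharges=4
Acc 12: bank1 row2 -> MISS (open row2); precharges=5

Answer: M M M H M H H H M H M M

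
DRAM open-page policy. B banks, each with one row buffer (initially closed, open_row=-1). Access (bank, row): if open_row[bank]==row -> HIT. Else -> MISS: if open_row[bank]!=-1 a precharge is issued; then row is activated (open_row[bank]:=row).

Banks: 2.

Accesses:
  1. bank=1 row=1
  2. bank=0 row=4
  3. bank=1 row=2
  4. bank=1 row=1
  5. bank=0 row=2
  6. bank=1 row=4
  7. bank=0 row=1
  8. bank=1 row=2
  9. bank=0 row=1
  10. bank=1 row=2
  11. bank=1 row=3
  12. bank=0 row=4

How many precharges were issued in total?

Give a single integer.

Answer: 8

Derivation:
Acc 1: bank1 row1 -> MISS (open row1); precharges=0
Acc 2: bank0 row4 -> MISS (open row4); precharges=0
Acc 3: bank1 row2 -> MISS (open row2); precharges=1
Acc 4: bank1 row1 -> MISS (open row1); precharges=2
Acc 5: bank0 row2 -> MISS (open row2); precharges=3
Acc 6: bank1 row4 -> MISS (open row4); precharges=4
Acc 7: bank0 row1 -> MISS (open row1); precharges=5
Acc 8: bank1 row2 -> MISS (open row2); precharges=6
Acc 9: bank0 row1 -> HIT
Acc 10: bank1 row2 -> HIT
Acc 11: bank1 row3 -> MISS (open row3); precharges=7
Acc 12: bank0 row4 -> MISS (open row4); precharges=8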